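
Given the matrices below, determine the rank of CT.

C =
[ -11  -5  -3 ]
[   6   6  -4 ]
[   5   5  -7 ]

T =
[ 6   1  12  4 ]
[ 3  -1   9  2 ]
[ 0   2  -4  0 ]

2

First compute CT:
[[-81, -12, -165, -54],
 [ 54,  -8, 142,  36],
 [ 45, -14, 133,  30]]
Now row reduce the product.
R2 ← R2 + (2/3)·R1: [0, -16, 32, 0]
R3 ← R3 + (5/9)·R1: [0, -62/3, 124/3, 0]
R3 ← R3 − (31/24)·R2: [0, 0, 0, 0]
2 nonzero rows, so rank(CT) = 2.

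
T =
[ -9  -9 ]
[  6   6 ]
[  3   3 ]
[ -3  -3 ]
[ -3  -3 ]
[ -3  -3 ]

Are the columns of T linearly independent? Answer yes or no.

no

Row reduce T to echelon form.
R2 ← R2 + (2/3)·R1: [0, 0]
R3 ← R3 + (1/3)·R1: [0, 0]
R4 ← R4 − (1/3)·R1: [0, 0]
R5 ← R5 − (1/3)·R1: [0, 0]
R6 ← R6 − (1/3)·R1: [0, 0]
1 pivot among 2 columns.
Only 1 < 2 pivot columns, so the columns are linearly dependent.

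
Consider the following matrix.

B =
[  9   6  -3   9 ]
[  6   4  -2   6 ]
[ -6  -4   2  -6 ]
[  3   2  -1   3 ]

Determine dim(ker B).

3

Row reduce to echelon form.
R2 ← R2 − (2/3)·R1: [0, 0, 0, 0]
R3 ← R3 + (2/3)·R1: [0, 0, 0, 0]
R4 ← R4 − (1/3)·R1: [0, 0, 0, 0]
1 nonzero row, so rank(B) = 1.
B has 4 columns; by rank–nullity, nullity = 4 − 1 = 3.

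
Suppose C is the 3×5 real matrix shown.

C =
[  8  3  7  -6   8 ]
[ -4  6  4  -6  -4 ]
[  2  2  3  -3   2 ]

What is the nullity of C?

3

Row reduce to echelon form.
R2 ← R2 + (1/2)·R1: [0, 15/2, 15/2, -9, 0]
R3 ← R3 − (1/4)·R1: [0, 5/4, 5/4, -3/2, 0]
R3 ← R3 − (1/6)·R2: [0, 0, 0, 0, 0]
2 nonzero rows, so rank(C) = 2.
C has 5 columns; by rank–nullity, nullity = 5 − 2 = 3.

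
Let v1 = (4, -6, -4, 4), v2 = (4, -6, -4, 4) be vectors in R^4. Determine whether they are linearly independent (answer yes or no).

no

Form the matrix with these vectors as rows and row reduce.
R2 ← R2 − R1: [0, 0, 0, 0]
1 nonzero row, so the 2 vectors span a space of dimension 1.
Since 1 < 2, the vectors are linearly dependent.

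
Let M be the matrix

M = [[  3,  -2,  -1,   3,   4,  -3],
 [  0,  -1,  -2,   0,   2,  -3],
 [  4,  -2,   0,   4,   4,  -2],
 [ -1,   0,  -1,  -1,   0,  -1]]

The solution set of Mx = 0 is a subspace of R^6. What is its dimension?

4

Row reduce to echelon form.
R3 ← R3 − (4/3)·R1: [0, 2/3, 4/3, 0, -4/3, 2]
R4 ← R4 + (1/3)·R1: [0, -2/3, -4/3, 0, 4/3, -2]
R3 ← R3 + (2/3)·R2: [0, 0, 0, 0, 0, 0]
R4 ← R4 − (2/3)·R2: [0, 0, 0, 0, 0, 0]
2 nonzero rows, so rank(M) = 2.
M has 6 columns; by rank–nullity, nullity = 6 − 2 = 4.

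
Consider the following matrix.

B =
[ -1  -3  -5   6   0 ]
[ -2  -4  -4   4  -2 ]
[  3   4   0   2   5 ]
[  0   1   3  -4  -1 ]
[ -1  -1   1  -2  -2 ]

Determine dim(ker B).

Row reduce to echelon form.
R2 ← R2 − (2)·R1: [0, 2, 6, -8, -2]
R3 ← R3 + (3)·R1: [0, -5, -15, 20, 5]
R5 ← R5 − R1: [0, 2, 6, -8, -2]
R3 ← R3 + (5/2)·R2: [0, 0, 0, 0, 0]
R4 ← R4 − (1/2)·R2: [0, 0, 0, 0, 0]
R5 ← R5 − R2: [0, 0, 0, 0, 0]
2 nonzero rows, so rank(B) = 2.
B has 5 columns; by rank–nullity, nullity = 5 − 2 = 3.

3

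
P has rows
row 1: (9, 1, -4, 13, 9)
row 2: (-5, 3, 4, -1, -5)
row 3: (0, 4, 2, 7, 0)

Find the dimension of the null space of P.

Row reduce to echelon form.
R2 ← R2 + (5/9)·R1: [0, 32/9, 16/9, 56/9, 0]
R3 ← R3 − (9/8)·R2: [0, 0, 0, 0, 0]
2 nonzero rows, so rank(P) = 2.
P has 5 columns; by rank–nullity, nullity = 5 − 2 = 3.

3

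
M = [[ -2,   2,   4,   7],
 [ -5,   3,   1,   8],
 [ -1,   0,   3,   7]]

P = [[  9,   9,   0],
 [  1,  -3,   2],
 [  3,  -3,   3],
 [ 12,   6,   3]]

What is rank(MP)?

First compute MP:
[[ 80,   6,  37],
 [ 57,  -9,  33],
 [ 84,  24,  30]]
Now row reduce the product.
R2 ← R2 − (57/80)·R1: [0, -531/40, 531/80]
R3 ← R3 − (21/20)·R1: [0, 177/10, -177/20]
R3 ← R3 + (4/3)·R2: [0, 0, 0]
2 nonzero rows, so rank(MP) = 2.

2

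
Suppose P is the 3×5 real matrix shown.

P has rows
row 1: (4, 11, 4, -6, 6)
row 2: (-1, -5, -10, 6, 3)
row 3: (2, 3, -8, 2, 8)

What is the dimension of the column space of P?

Row reduce to echelon form.
R2 ← R2 + (1/4)·R1: [0, -9/4, -9, 9/2, 9/2]
R3 ← R3 − (1/2)·R1: [0, -5/2, -10, 5, 5]
R3 ← R3 − (10/9)·R2: [0, 0, 0, 0, 0]
Echelon form has 2 nonzero rows, so rank(P) = 2.
The column space has dimension equal to the rank: 2.

2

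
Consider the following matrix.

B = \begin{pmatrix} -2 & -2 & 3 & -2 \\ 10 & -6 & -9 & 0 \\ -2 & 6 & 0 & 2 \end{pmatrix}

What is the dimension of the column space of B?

3

Row reduce to echelon form.
R2 ← R2 + (5)·R1: [0, -16, 6, -10]
R3 ← R3 − R1: [0, 8, -3, 4]
R3 ← R3 + (1/2)·R2: [0, 0, 0, -1]
Echelon form has 3 nonzero rows, so rank(B) = 3.
The column space has dimension equal to the rank: 3.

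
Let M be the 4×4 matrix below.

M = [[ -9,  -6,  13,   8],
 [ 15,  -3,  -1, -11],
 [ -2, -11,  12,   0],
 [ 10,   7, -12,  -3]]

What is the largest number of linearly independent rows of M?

Row reduce to echelon form.
R2 ← R2 + (5/3)·R1: [0, -13, 62/3, 7/3]
R3 ← R3 − (2/9)·R1: [0, -29/3, 82/9, -16/9]
R4 ← R4 + (10/9)·R1: [0, 1/3, 22/9, 53/9]
R3 ← R3 − (29/39)·R2: [0, 0, -244/39, -137/39]
R4 ← R4 + (1/39)·R2: [0, 0, 116/39, 232/39]
R4 ← R4 + (29/61)·R3: [0, 0, 0, 261/61]
Echelon form has 4 nonzero rows, so rank(M) = 4.
The rank gives the maximum number of linearly independent rows: 4.

4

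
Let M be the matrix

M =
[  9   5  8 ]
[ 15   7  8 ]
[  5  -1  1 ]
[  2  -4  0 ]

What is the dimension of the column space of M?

Row reduce to echelon form.
R2 ← R2 − (5/3)·R1: [0, -4/3, -16/3]
R3 ← R3 − (5/9)·R1: [0, -34/9, -31/9]
R4 ← R4 − (2/9)·R1: [0, -46/9, -16/9]
R3 ← R3 − (17/6)·R2: [0, 0, 35/3]
R4 ← R4 − (23/6)·R2: [0, 0, 56/3]
R4 ← R4 − (8/5)·R3: [0, 0, 0]
Echelon form has 3 nonzero rows, so rank(M) = 3.
The column space has dimension equal to the rank: 3.

3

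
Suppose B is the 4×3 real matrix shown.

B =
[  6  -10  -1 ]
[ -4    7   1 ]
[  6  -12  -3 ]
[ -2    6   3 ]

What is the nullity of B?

1

Row reduce to echelon form.
R2 ← R2 + (2/3)·R1: [0, 1/3, 1/3]
R3 ← R3 − R1: [0, -2, -2]
R4 ← R4 + (1/3)·R1: [0, 8/3, 8/3]
R3 ← R3 + (6)·R2: [0, 0, 0]
R4 ← R4 − (8)·R2: [0, 0, 0]
2 nonzero rows, so rank(B) = 2.
B has 3 columns; by rank–nullity, nullity = 3 − 2 = 1.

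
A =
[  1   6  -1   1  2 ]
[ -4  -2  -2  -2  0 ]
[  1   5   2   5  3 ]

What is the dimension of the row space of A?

Row reduce to echelon form.
R2 ← R2 + (4)·R1: [0, 22, -6, 2, 8]
R3 ← R3 − R1: [0, -1, 3, 4, 1]
R3 ← R3 + (1/22)·R2: [0, 0, 30/11, 45/11, 15/11]
Echelon form has 3 nonzero rows, so rank(A) = 3.
The row space has dimension equal to the rank: 3.

3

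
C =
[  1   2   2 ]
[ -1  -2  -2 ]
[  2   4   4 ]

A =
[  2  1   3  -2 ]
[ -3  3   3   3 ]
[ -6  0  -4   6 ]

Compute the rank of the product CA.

1

First compute CA:
[[-16,   7,   1,  16],
 [ 16,  -7,  -1, -16],
 [-32,  14,   2,  32]]
Now row reduce the product.
R2 ← R2 + R1: [0, 0, 0, 0]
R3 ← R3 − (2)·R1: [0, 0, 0, 0]
1 nonzero row, so rank(CA) = 1.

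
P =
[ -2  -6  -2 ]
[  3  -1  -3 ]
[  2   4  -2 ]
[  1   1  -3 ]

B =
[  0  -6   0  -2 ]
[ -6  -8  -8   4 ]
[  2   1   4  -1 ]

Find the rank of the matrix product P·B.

First compute PB:
[[ 32,  58,  40, -18],
 [  0, -13,  -4,  -7],
 [-28, -46, -40,  14],
 [-12, -17, -20,   5]]
Now row reduce the product.
R3 ← R3 + (7/8)·R1: [0, 19/4, -5, -7/4]
R4 ← R4 + (3/8)·R1: [0, 19/4, -5, -7/4]
R3 ← R3 + (19/52)·R2: [0, 0, -84/13, -56/13]
R4 ← R4 + (19/52)·R2: [0, 0, -84/13, -56/13]
R4 ← R4 − R3: [0, 0, 0, 0]
3 nonzero rows, so rank(PB) = 3.

3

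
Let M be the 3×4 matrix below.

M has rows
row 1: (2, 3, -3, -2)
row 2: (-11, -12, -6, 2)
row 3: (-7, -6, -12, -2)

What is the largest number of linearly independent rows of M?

2

Row reduce to echelon form.
R2 ← R2 + (11/2)·R1: [0, 9/2, -45/2, -9]
R3 ← R3 + (7/2)·R1: [0, 9/2, -45/2, -9]
R3 ← R3 − R2: [0, 0, 0, 0]
Echelon form has 2 nonzero rows, so rank(M) = 2.
The rank gives the maximum number of linearly independent rows: 2.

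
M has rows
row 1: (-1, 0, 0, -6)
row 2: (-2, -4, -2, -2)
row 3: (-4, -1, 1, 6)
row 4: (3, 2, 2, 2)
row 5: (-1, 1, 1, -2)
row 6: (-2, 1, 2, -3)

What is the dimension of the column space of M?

Row reduce to echelon form.
R2 ← R2 − (2)·R1: [0, -4, -2, 10]
R3 ← R3 − (4)·R1: [0, -1, 1, 30]
R4 ← R4 + (3)·R1: [0, 2, 2, -16]
R5 ← R5 − R1: [0, 1, 1, 4]
R6 ← R6 − (2)·R1: [0, 1, 2, 9]
R3 ← R3 − (1/4)·R2: [0, 0, 3/2, 55/2]
R4 ← R4 + (1/2)·R2: [0, 0, 1, -11]
R5 ← R5 + (1/4)·R2: [0, 0, 1/2, 13/2]
R6 ← R6 + (1/4)·R2: [0, 0, 3/2, 23/2]
R4 ← R4 − (2/3)·R3: [0, 0, 0, -88/3]
R5 ← R5 − (1/3)·R3: [0, 0, 0, -8/3]
R6 ← R6 − R3: [0, 0, 0, -16]
R5 ← R5 − (1/11)·R4: [0, 0, 0, 0]
R6 ← R6 − (6/11)·R4: [0, 0, 0, 0]
Echelon form has 4 nonzero rows, so rank(M) = 4.
The column space has dimension equal to the rank: 4.

4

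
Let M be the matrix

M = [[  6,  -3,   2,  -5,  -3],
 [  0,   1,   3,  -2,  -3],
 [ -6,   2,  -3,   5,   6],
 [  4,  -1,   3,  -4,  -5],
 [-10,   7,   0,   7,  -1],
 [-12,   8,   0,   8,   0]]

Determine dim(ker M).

Row reduce to echelon form.
R3 ← R3 + R1: [0, -1, -1, 0, 3]
R4 ← R4 − (2/3)·R1: [0, 1, 5/3, -2/3, -3]
R5 ← R5 + (5/3)·R1: [0, 2, 10/3, -4/3, -6]
R6 ← R6 + (2)·R1: [0, 2, 4, -2, -6]
R3 ← R3 + R2: [0, 0, 2, -2, 0]
R4 ← R4 − R2: [0, 0, -4/3, 4/3, 0]
R5 ← R5 − (2)·R2: [0, 0, -8/3, 8/3, 0]
R6 ← R6 − (2)·R2: [0, 0, -2, 2, 0]
R4 ← R4 + (2/3)·R3: [0, 0, 0, 0, 0]
R5 ← R5 + (4/3)·R3: [0, 0, 0, 0, 0]
R6 ← R6 + R3: [0, 0, 0, 0, 0]
3 nonzero rows, so rank(M) = 3.
M has 5 columns; by rank–nullity, nullity = 5 − 3 = 2.

2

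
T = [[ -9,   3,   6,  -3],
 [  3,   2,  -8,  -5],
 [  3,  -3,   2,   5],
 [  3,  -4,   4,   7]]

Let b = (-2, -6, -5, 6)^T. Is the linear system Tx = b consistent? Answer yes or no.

no

Row reduce the augmented matrix [T | b].
R2 ← R2 + (1/3)·R1: [0, 3, -6, -6, -20/3]
R3 ← R3 + (1/3)·R1: [0, -2, 4, 4, -17/3]
R4 ← R4 + (1/3)·R1: [0, -3, 6, 6, 16/3]
R3 ← R3 + (2/3)·R2: [0, 0, 0, 0, -91/9]
R4 ← R4 + R2: [0, 0, 0, 0, -4/3]
R4 ← R4 − (12/91)·R3: [0, 0, 0, 0, 0]
The echelon form has 3 nonzero rows; the last pivot sits in the augmented column, so rank(T) = 2 but rank([T|b]) = 3.
Since the ranks differ, the system is inconsistent.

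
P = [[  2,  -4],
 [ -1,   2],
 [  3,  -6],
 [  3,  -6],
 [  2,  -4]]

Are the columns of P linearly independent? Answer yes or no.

no

Row reduce P to echelon form.
R2 ← R2 + (1/2)·R1: [0, 0]
R3 ← R3 − (3/2)·R1: [0, 0]
R4 ← R4 − (3/2)·R1: [0, 0]
R5 ← R5 − R1: [0, 0]
1 pivot among 2 columns.
Only 1 < 2 pivot columns, so the columns are linearly dependent.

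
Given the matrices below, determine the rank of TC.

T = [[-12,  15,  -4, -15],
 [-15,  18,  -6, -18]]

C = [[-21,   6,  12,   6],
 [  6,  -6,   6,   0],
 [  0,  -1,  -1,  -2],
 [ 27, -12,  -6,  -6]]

First compute TC:
[[-63,  22,  40,  26],
 [-63,  24,  42,  30]]
Now row reduce the product.
R2 ← R2 − R1: [0, 2, 2, 4]
2 nonzero rows, so rank(TC) = 2.

2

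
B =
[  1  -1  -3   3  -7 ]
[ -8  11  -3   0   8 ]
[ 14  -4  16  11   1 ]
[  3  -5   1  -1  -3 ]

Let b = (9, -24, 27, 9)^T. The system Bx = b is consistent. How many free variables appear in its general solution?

Row reduce the augmented matrix [B | b].
R2 ← R2 + (8)·R1: [0, 3, -27, 24, -48, 48]
R3 ← R3 − (14)·R1: [0, 10, 58, -31, 99, -99]
R4 ← R4 − (3)·R1: [0, -2, 10, -10, 18, -18]
R3 ← R3 − (10/3)·R2: [0, 0, 148, -111, 259, -259]
R4 ← R4 + (2/3)·R2: [0, 0, -8, 6, -14, 14]
R4 ← R4 + (2/37)·R3: [0, 0, 0, 0, 0, 0]
The echelon form has 3 nonzero rows, and every pivot lies in the first 5 columns, so rank(B) = rank([B|b]) = 3.
The system is consistent.
Free variables = (unknowns) − (rank) = 5 − 3 = 2.

2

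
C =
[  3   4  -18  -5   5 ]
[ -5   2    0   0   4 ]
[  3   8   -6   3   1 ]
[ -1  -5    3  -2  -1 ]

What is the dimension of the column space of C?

Row reduce to echelon form.
R2 ← R2 + (5/3)·R1: [0, 26/3, -30, -25/3, 37/3]
R3 ← R3 − R1: [0, 4, 12, 8, -4]
R4 ← R4 + (1/3)·R1: [0, -11/3, -3, -11/3, 2/3]
R3 ← R3 − (6/13)·R2: [0, 0, 336/13, 154/13, -126/13]
R4 ← R4 + (11/26)·R2: [0, 0, -204/13, -187/26, 153/26]
R4 ← R4 + (17/28)·R3: [0, 0, 0, 0, 0]
Echelon form has 3 nonzero rows, so rank(C) = 3.
The column space has dimension equal to the rank: 3.

3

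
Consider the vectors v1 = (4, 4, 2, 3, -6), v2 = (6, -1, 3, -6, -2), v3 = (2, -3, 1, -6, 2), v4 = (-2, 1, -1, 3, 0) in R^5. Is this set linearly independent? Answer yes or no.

no

Form the matrix with these vectors as rows and row reduce.
R2 ← R2 − (3/2)·R1: [0, -7, 0, -21/2, 7]
R3 ← R3 − (1/2)·R1: [0, -5, 0, -15/2, 5]
R4 ← R4 + (1/2)·R1: [0, 3, 0, 9/2, -3]
R3 ← R3 − (5/7)·R2: [0, 0, 0, 0, 0]
R4 ← R4 + (3/7)·R2: [0, 0, 0, 0, 0]
2 nonzero rows, so the 4 vectors span a space of dimension 2.
Since 2 < 4, the vectors are linearly dependent.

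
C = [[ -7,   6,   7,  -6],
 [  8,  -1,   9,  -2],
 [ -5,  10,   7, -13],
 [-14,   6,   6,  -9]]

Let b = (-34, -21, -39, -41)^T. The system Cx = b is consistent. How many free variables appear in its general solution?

Row reduce the augmented matrix [C | b].
R2 ← R2 + (8/7)·R1: [0, 41/7, 17, -62/7, -419/7]
R3 ← R3 − (5/7)·R1: [0, 40/7, 2, -61/7, -103/7]
R4 ← R4 − (2)·R1: [0, -6, -8, 3, 27]
R3 ← R3 − (40/41)·R2: [0, 0, -598/41, -3/41, 1791/41]
R4 ← R4 + (42/41)·R2: [0, 0, 386/41, -249/41, -1407/41]
R4 ← R4 + (193/299)·R3: [0, 0, 0, -1830/299, -1830/299]
The echelon form has 4 nonzero rows, and every pivot lies in the first 4 columns, so rank(C) = rank([C|b]) = 4.
The system is consistent.
Free variables = (unknowns) − (rank) = 4 − 4 = 0.

0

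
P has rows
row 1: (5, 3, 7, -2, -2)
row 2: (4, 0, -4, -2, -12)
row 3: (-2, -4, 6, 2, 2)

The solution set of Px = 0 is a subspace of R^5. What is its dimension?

Row reduce to echelon form.
R2 ← R2 − (4/5)·R1: [0, -12/5, -48/5, -2/5, -52/5]
R3 ← R3 + (2/5)·R1: [0, -14/5, 44/5, 6/5, 6/5]
R3 ← R3 − (7/6)·R2: [0, 0, 20, 5/3, 40/3]
3 nonzero rows, so rank(P) = 3.
P has 5 columns; by rank–nullity, nullity = 5 − 3 = 2.

2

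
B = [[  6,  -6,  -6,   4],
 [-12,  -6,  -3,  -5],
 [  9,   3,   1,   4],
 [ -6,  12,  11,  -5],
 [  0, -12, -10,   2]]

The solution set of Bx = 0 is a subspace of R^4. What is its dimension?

Row reduce to echelon form.
R2 ← R2 + (2)·R1: [0, -18, -15, 3]
R3 ← R3 − (3/2)·R1: [0, 12, 10, -2]
R4 ← R4 + R1: [0, 6, 5, -1]
R3 ← R3 + (2/3)·R2: [0, 0, 0, 0]
R4 ← R4 + (1/3)·R2: [0, 0, 0, 0]
R5 ← R5 − (2/3)·R2: [0, 0, 0, 0]
2 nonzero rows, so rank(B) = 2.
B has 4 columns; by rank–nullity, nullity = 4 − 2 = 2.

2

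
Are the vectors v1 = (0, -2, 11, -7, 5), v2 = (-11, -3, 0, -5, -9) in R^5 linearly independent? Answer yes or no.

Form the matrix with these vectors as rows and row reduce.
Swap R1 ↔ R2
2 nonzero rows, so the 2 vectors span a space of dimension 2.
Since 2 = 2, the vectors are linearly independent.

yes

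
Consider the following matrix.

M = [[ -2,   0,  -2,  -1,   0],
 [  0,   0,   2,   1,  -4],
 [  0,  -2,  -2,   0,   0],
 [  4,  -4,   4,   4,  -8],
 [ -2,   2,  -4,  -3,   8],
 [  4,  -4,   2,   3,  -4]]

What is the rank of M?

Row reduce to echelon form.
R4 ← R4 + (2)·R1: [0, -4, 0, 2, -8]
R5 ← R5 − R1: [0, 2, -2, -2, 8]
R6 ← R6 + (2)·R1: [0, -4, -2, 1, -4]
Swap R2 ↔ R3
R4 ← R4 − (2)·R2: [0, 0, 4, 2, -8]
R5 ← R5 + R2: [0, 0, -4, -2, 8]
R6 ← R6 − (2)·R2: [0, 0, 2, 1, -4]
R4 ← R4 − (2)·R3: [0, 0, 0, 0, 0]
R5 ← R5 + (2)·R3: [0, 0, 0, 0, 0]
R6 ← R6 − R3: [0, 0, 0, 0, 0]
Echelon form has 3 nonzero rows, so rank(M) = 3.

3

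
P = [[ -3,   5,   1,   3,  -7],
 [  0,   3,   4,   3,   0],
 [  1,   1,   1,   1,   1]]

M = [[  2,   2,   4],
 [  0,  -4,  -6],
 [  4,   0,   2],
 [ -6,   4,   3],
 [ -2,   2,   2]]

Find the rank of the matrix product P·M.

2

First compute PM:
[[ -6, -28, -45],
 [ -2,   0,  -1],
 [ -2,   4,   5]]
Now row reduce the product.
R2 ← R2 − (1/3)·R1: [0, 28/3, 14]
R3 ← R3 − (1/3)·R1: [0, 40/3, 20]
R3 ← R3 − (10/7)·R2: [0, 0, 0]
2 nonzero rows, so rank(PM) = 2.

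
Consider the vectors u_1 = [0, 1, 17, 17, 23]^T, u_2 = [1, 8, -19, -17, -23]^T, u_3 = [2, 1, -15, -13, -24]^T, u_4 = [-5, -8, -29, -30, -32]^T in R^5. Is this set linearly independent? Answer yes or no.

yes

Form the matrix with these vectors as rows and row reduce.
Swap R1 ↔ R2
R3 ← R3 − (2)·R1: [0, -15, 23, 21, 22]
R4 ← R4 + (5)·R1: [0, 32, -124, -115, -147]
R3 ← R3 + (15)·R2: [0, 0, 278, 276, 367]
R4 ← R4 − (32)·R2: [0, 0, -668, -659, -883]
R4 ← R4 + (334/139)·R3: [0, 0, 0, 583/139, -159/139]
4 nonzero rows, so the 4 vectors span a space of dimension 4.
Since 4 = 4, the vectors are linearly independent.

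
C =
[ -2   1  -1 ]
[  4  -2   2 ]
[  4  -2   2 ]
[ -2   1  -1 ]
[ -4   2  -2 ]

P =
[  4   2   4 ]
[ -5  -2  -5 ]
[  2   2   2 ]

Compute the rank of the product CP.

1

First compute CP:
[[-15,  -8, -15],
 [ 30,  16,  30],
 [ 30,  16,  30],
 [-15,  -8, -15],
 [-30, -16, -30]]
Now row reduce the product.
R2 ← R2 + (2)·R1: [0, 0, 0]
R3 ← R3 + (2)·R1: [0, 0, 0]
R4 ← R4 − R1: [0, 0, 0]
R5 ← R5 − (2)·R1: [0, 0, 0]
1 nonzero row, so rank(CP) = 1.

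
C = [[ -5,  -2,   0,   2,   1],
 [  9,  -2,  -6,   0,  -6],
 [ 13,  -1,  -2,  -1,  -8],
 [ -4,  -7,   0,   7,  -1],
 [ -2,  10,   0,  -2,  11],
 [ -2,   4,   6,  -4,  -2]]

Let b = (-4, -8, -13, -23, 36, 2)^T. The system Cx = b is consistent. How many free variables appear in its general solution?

0

Row reduce the augmented matrix [C | b].
R2 ← R2 + (9/5)·R1: [0, -28/5, -6, 18/5, -21/5, -76/5]
R3 ← R3 + (13/5)·R1: [0, -31/5, -2, 21/5, -27/5, -117/5]
R4 ← R4 − (4/5)·R1: [0, -27/5, 0, 27/5, -9/5, -99/5]
R5 ← R5 − (2/5)·R1: [0, 54/5, 0, -14/5, 53/5, 188/5]
R6 ← R6 − (2/5)·R1: [0, 24/5, 6, -24/5, -12/5, 18/5]
R3 ← R3 − (31/28)·R2: [0, 0, 65/14, 3/14, -3/4, -46/7]
R4 ← R4 − (27/28)·R2: [0, 0, 81/14, 27/14, 9/4, -36/7]
R5 ← R5 + (27/14)·R2: [0, 0, -81/7, 29/7, 5/2, 58/7]
R6 ← R6 + (6/7)·R2: [0, 0, 6/7, -12/7, -6, -66/7]
R4 ← R4 − (81/65)·R3: [0, 0, 0, 108/65, 207/65, 198/65]
R5 ← R5 + (162/65)·R3: [0, 0, 0, 304/65, 41/65, -526/65]
R6 ← R6 − (12/65)·R3: [0, 0, 0, -114/65, -381/65, -534/65]
R5 ← R5 − (76/27)·R4: [0, 0, 0, 0, -25/3, -50/3]
R6 ← R6 + (19/18)·R4: [0, 0, 0, 0, -5/2, -5]
R6 ← R6 − (3/10)·R5: [0, 0, 0, 0, 0, 0]
The echelon form has 5 nonzero rows, and every pivot lies in the first 5 columns, so rank(C) = rank([C|b]) = 5.
The system is consistent.
Free variables = (unknowns) − (rank) = 5 − 5 = 0.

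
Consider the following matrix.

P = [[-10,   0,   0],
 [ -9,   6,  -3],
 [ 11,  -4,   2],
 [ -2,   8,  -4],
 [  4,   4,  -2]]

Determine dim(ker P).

1

Row reduce to echelon form.
R2 ← R2 − (9/10)·R1: [0, 6, -3]
R3 ← R3 + (11/10)·R1: [0, -4, 2]
R4 ← R4 − (1/5)·R1: [0, 8, -4]
R5 ← R5 + (2/5)·R1: [0, 4, -2]
R3 ← R3 + (2/3)·R2: [0, 0, 0]
R4 ← R4 − (4/3)·R2: [0, 0, 0]
R5 ← R5 − (2/3)·R2: [0, 0, 0]
2 nonzero rows, so rank(P) = 2.
P has 3 columns; by rank–nullity, nullity = 3 − 2 = 1.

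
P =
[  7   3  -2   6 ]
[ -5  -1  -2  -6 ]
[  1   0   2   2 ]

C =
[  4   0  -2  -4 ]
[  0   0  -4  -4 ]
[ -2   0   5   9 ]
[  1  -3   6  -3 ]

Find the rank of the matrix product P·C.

3

First compute PC:
[[ 38, -18,   0, -76],
 [-22,  18, -32,  24],
 [  2,  -6,  20,   8]]
Now row reduce the product.
R2 ← R2 + (11/19)·R1: [0, 144/19, -32, -20]
R3 ← R3 − (1/19)·R1: [0, -96/19, 20, 12]
R3 ← R3 + (2/3)·R2: [0, 0, -4/3, -4/3]
3 nonzero rows, so rank(PC) = 3.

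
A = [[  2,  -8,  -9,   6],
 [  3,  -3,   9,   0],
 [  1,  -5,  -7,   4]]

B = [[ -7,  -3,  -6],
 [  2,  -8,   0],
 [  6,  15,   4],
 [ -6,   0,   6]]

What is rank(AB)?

2

First compute AB:
[[-120, -77, -12],
 [ 27, 150,  18],
 [-83, -68, -10]]
Now row reduce the product.
R2 ← R2 + (9/40)·R1: [0, 5307/40, 153/10]
R3 ← R3 − (83/120)·R1: [0, -1769/120, -17/10]
R3 ← R3 + (1/9)·R2: [0, 0, 0]
2 nonzero rows, so rank(AB) = 2.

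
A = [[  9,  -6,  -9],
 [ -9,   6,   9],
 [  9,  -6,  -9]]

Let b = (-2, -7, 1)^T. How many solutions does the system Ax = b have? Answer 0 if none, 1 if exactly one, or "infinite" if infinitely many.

0

Row reduce the augmented matrix [A | b].
R2 ← R2 + R1: [0, 0, 0, -9]
R3 ← R3 − R1: [0, 0, 0, 3]
R3 ← R3 + (1/3)·R2: [0, 0, 0, 0]
The echelon form has 2 nonzero rows; the last pivot sits in the augmented column, so rank(A) = 1 but rank([A|b]) = 2.
Since the ranks differ, the system is inconsistent.
It has no solutions.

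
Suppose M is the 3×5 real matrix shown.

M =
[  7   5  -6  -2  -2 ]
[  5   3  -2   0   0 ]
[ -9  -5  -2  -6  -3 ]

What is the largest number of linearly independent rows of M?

Row reduce to echelon form.
R2 ← R2 − (5/7)·R1: [0, -4/7, 16/7, 10/7, 10/7]
R3 ← R3 + (9/7)·R1: [0, 10/7, -68/7, -60/7, -39/7]
R3 ← R3 + (5/2)·R2: [0, 0, -4, -5, -2]
Echelon form has 3 nonzero rows, so rank(M) = 3.
The rank gives the maximum number of linearly independent rows: 3.

3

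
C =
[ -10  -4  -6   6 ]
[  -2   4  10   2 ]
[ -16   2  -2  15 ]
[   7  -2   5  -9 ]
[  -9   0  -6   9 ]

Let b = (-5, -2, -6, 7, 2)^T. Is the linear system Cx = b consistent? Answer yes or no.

no

Row reduce the augmented matrix [C | b].
R2 ← R2 − (1/5)·R1: [0, 24/5, 56/5, 4/5, -1]
R3 ← R3 − (8/5)·R1: [0, 42/5, 38/5, 27/5, 2]
R4 ← R4 + (7/10)·R1: [0, -24/5, 4/5, -24/5, 7/2]
R5 ← R5 − (9/10)·R1: [0, 18/5, -3/5, 18/5, 13/2]
R3 ← R3 − (7/4)·R2: [0, 0, -12, 4, 15/4]
R4 ← R4 + R2: [0, 0, 12, -4, 5/2]
R5 ← R5 − (3/4)·R2: [0, 0, -9, 3, 29/4]
R4 ← R4 + R3: [0, 0, 0, 0, 25/4]
R5 ← R5 − (3/4)·R3: [0, 0, 0, 0, 71/16]
R5 ← R5 − (71/100)·R4: [0, 0, 0, 0, 0]
The echelon form has 4 nonzero rows; the last pivot sits in the augmented column, so rank(C) = 3 but rank([C|b]) = 4.
Since the ranks differ, the system is inconsistent.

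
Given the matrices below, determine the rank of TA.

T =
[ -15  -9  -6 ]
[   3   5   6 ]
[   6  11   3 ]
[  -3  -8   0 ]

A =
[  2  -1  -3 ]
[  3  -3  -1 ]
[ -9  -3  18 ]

First compute TA:
[[ -3,  60, -54],
 [-33, -36,  94],
 [ 18, -48,  25],
 [-30,  27,  17]]
Now row reduce the product.
R2 ← R2 − (11)·R1: [0, -696, 688]
R3 ← R3 + (6)·R1: [0, 312, -299]
R4 ← R4 − (10)·R1: [0, -573, 557]
R3 ← R3 + (13/29)·R2: [0, 0, 273/29]
R4 ← R4 − (191/232)·R2: [0, 0, -273/29]
R4 ← R4 + R3: [0, 0, 0]
3 nonzero rows, so rank(TA) = 3.

3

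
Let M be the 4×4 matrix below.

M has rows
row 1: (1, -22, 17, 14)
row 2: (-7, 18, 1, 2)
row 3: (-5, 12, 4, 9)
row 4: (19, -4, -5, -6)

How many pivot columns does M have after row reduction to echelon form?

Row reduce to echelon form.
R2 ← R2 + (7)·R1: [0, -136, 120, 100]
R3 ← R3 + (5)·R1: [0, -98, 89, 79]
R4 ← R4 − (19)·R1: [0, 414, -328, -272]
R3 ← R3 − (49/68)·R2: [0, 0, 43/17, 118/17]
R4 ← R4 + (207/68)·R2: [0, 0, 634/17, 551/17]
R4 ← R4 − (634/43)·R3: [0, 0, 0, -3007/43]
Echelon form has 4 nonzero rows, so rank(M) = 4.
Each nonzero row contributes one pivot column: 4 pivot columns.

4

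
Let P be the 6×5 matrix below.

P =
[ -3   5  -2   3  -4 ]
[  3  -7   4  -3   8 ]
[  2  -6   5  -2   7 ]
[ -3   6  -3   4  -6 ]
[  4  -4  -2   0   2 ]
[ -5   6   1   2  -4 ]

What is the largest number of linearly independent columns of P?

4

Row reduce to echelon form.
R2 ← R2 + R1: [0, -2, 2, 0, 4]
R3 ← R3 + (2/3)·R1: [0, -8/3, 11/3, 0, 13/3]
R4 ← R4 − R1: [0, 1, -1, 1, -2]
R5 ← R5 + (4/3)·R1: [0, 8/3, -14/3, 4, -10/3]
R6 ← R6 − (5/3)·R1: [0, -7/3, 13/3, -3, 8/3]
R3 ← R3 − (4/3)·R2: [0, 0, 1, 0, -1]
R4 ← R4 + (1/2)·R2: [0, 0, 0, 1, 0]
R5 ← R5 + (4/3)·R2: [0, 0, -2, 4, 2]
R6 ← R6 − (7/6)·R2: [0, 0, 2, -3, -2]
R5 ← R5 + (2)·R3: [0, 0, 0, 4, 0]
R6 ← R6 − (2)·R3: [0, 0, 0, -3, 0]
R5 ← R5 − (4)·R4: [0, 0, 0, 0, 0]
R6 ← R6 + (3)·R4: [0, 0, 0, 0, 0]
Echelon form has 4 nonzero rows, so rank(P) = 4.
The rank gives the maximum number of linearly independent columns: 4.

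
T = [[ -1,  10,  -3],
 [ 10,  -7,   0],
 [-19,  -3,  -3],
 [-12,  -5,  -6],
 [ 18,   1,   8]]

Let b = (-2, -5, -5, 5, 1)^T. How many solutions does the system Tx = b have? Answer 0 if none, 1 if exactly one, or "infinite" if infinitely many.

Row reduce the augmented matrix [T | b].
R2 ← R2 + (10)·R1: [0, 93, -30, -25]
R3 ← R3 − (19)·R1: [0, -193, 54, 33]
R4 ← R4 − (12)·R1: [0, -125, 30, 29]
R5 ← R5 + (18)·R1: [0, 181, -46, -35]
R3 ← R3 + (193/93)·R2: [0, 0, -256/31, -1756/93]
R4 ← R4 + (125/93)·R2: [0, 0, -320/31, -428/93]
R5 ← R5 − (181/93)·R2: [0, 0, 384/31, 1270/93]
R4 ← R4 − (5/4)·R3: [0, 0, 0, 19]
R5 ← R5 + (3/2)·R3: [0, 0, 0, -44/3]
R5 ← R5 + (44/57)·R4: [0, 0, 0, 0]
The echelon form has 4 nonzero rows; the last pivot sits in the augmented column, so rank(T) = 3 but rank([T|b]) = 4.
Since the ranks differ, the system is inconsistent.
It has no solutions.

0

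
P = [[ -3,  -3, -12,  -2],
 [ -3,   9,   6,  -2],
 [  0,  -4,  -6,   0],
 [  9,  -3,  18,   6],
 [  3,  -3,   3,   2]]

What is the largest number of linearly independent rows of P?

Row reduce to echelon form.
R2 ← R2 − R1: [0, 12, 18, 0]
R4 ← R4 + (3)·R1: [0, -12, -18, 0]
R5 ← R5 + R1: [0, -6, -9, 0]
R3 ← R3 + (1/3)·R2: [0, 0, 0, 0]
R4 ← R4 + R2: [0, 0, 0, 0]
R5 ← R5 + (1/2)·R2: [0, 0, 0, 0]
Echelon form has 2 nonzero rows, so rank(P) = 2.
The rank gives the maximum number of linearly independent rows: 2.

2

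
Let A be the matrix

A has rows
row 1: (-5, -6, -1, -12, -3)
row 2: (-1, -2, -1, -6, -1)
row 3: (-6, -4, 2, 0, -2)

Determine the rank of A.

2

Row reduce to echelon form.
R2 ← R2 − (1/5)·R1: [0, -4/5, -4/5, -18/5, -2/5]
R3 ← R3 − (6/5)·R1: [0, 16/5, 16/5, 72/5, 8/5]
R3 ← R3 + (4)·R2: [0, 0, 0, 0, 0]
Echelon form has 2 nonzero rows, so rank(A) = 2.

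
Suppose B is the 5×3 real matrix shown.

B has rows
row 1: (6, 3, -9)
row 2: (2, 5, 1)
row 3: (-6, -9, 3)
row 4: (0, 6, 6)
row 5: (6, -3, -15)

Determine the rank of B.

2

Row reduce to echelon form.
R2 ← R2 − (1/3)·R1: [0, 4, 4]
R3 ← R3 + R1: [0, -6, -6]
R5 ← R5 − R1: [0, -6, -6]
R3 ← R3 + (3/2)·R2: [0, 0, 0]
R4 ← R4 − (3/2)·R2: [0, 0, 0]
R5 ← R5 + (3/2)·R2: [0, 0, 0]
Echelon form has 2 nonzero rows, so rank(B) = 2.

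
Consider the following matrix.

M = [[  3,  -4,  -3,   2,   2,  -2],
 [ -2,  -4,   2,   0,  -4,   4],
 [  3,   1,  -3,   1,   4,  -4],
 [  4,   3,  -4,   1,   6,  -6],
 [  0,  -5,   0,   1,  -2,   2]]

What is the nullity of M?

4

Row reduce to echelon form.
R2 ← R2 + (2/3)·R1: [0, -20/3, 0, 4/3, -8/3, 8/3]
R3 ← R3 − R1: [0, 5, 0, -1, 2, -2]
R4 ← R4 − (4/3)·R1: [0, 25/3, 0, -5/3, 10/3, -10/3]
R3 ← R3 + (3/4)·R2: [0, 0, 0, 0, 0, 0]
R4 ← R4 + (5/4)·R2: [0, 0, 0, 0, 0, 0]
R5 ← R5 − (3/4)·R2: [0, 0, 0, 0, 0, 0]
2 nonzero rows, so rank(M) = 2.
M has 6 columns; by rank–nullity, nullity = 6 − 2 = 4.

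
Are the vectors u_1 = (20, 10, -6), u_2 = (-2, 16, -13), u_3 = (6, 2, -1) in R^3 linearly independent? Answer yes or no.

no

Form the matrix with these vectors as rows and row reduce.
R2 ← R2 + (1/10)·R1: [0, 17, -68/5]
R3 ← R3 − (3/10)·R1: [0, -1, 4/5]
R3 ← R3 + (1/17)·R2: [0, 0, 0]
2 nonzero rows, so the 3 vectors span a space of dimension 2.
Since 2 < 3, the vectors are linearly dependent.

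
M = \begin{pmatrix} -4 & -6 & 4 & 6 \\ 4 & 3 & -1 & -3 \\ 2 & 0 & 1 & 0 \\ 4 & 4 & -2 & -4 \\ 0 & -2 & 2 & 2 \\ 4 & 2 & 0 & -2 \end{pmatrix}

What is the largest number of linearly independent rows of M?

2

Row reduce to echelon form.
R2 ← R2 + R1: [0, -3, 3, 3]
R3 ← R3 + (1/2)·R1: [0, -3, 3, 3]
R4 ← R4 + R1: [0, -2, 2, 2]
R6 ← R6 + R1: [0, -4, 4, 4]
R3 ← R3 − R2: [0, 0, 0, 0]
R4 ← R4 − (2/3)·R2: [0, 0, 0, 0]
R5 ← R5 − (2/3)·R2: [0, 0, 0, 0]
R6 ← R6 − (4/3)·R2: [0, 0, 0, 0]
Echelon form has 2 nonzero rows, so rank(M) = 2.
The rank gives the maximum number of linearly independent rows: 2.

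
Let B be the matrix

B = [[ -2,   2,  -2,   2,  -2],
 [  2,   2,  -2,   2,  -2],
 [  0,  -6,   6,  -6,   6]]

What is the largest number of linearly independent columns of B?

2

Row reduce to echelon form.
R2 ← R2 + R1: [0, 4, -4, 4, -4]
R3 ← R3 + (3/2)·R2: [0, 0, 0, 0, 0]
Echelon form has 2 nonzero rows, so rank(B) = 2.
The rank gives the maximum number of linearly independent columns: 2.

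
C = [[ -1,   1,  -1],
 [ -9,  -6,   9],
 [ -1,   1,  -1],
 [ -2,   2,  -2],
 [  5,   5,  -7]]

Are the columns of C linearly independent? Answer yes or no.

no

Row reduce C to echelon form.
R2 ← R2 − (9)·R1: [0, -15, 18]
R3 ← R3 − R1: [0, 0, 0]
R4 ← R4 − (2)·R1: [0, 0, 0]
R5 ← R5 + (5)·R1: [0, 10, -12]
R5 ← R5 + (2/3)·R2: [0, 0, 0]
2 pivots among 3 columns.
Only 2 < 3 pivot columns, so the columns are linearly dependent.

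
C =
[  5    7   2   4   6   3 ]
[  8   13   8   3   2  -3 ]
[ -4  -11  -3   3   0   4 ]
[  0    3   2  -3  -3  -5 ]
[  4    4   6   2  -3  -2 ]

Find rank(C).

Row reduce to echelon form.
R2 ← R2 − (8/5)·R1: [0, 9/5, 24/5, -17/5, -38/5, -39/5]
R3 ← R3 + (4/5)·R1: [0, -27/5, -7/5, 31/5, 24/5, 32/5]
R5 ← R5 − (4/5)·R1: [0, -8/5, 22/5, -6/5, -39/5, -22/5]
R3 ← R3 + (3)·R2: [0, 0, 13, -4, -18, -17]
R4 ← R4 − (5/3)·R2: [0, 0, -6, 8/3, 29/3, 8]
R5 ← R5 + (8/9)·R2: [0, 0, 26/3, -38/9, -131/9, -34/3]
R4 ← R4 + (6/13)·R3: [0, 0, 0, 32/39, 53/39, 2/13]
R5 ← R5 − (2/3)·R3: [0, 0, 0, -14/9, -23/9, 0]
R5 ← R5 + (91/48)·R4: [0, 0, 0, 0, 1/48, 7/24]
Echelon form has 5 nonzero rows, so rank(C) = 5.

5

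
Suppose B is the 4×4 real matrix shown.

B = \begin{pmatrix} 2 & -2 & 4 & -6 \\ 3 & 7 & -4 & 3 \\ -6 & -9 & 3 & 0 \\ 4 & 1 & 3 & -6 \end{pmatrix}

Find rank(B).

Row reduce to echelon form.
R2 ← R2 − (3/2)·R1: [0, 10, -10, 12]
R3 ← R3 + (3)·R1: [0, -15, 15, -18]
R4 ← R4 − (2)·R1: [0, 5, -5, 6]
R3 ← R3 + (3/2)·R2: [0, 0, 0, 0]
R4 ← R4 − (1/2)·R2: [0, 0, 0, 0]
Echelon form has 2 nonzero rows, so rank(B) = 2.

2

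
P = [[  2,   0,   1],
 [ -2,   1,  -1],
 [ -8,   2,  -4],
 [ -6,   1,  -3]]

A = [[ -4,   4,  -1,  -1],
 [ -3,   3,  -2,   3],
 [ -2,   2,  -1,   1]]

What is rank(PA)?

First compute PA:
[[-10,  10,  -3,  -1],
 [  7,  -7,   1,   4],
 [ 34, -34,   8,  10],
 [ 27, -27,   7,   6]]
Now row reduce the product.
R2 ← R2 + (7/10)·R1: [0, 0, -11/10, 33/10]
R3 ← R3 + (17/5)·R1: [0, 0, -11/5, 33/5]
R4 ← R4 + (27/10)·R1: [0, 0, -11/10, 33/10]
R3 ← R3 − (2)·R2: [0, 0, 0, 0]
R4 ← R4 − R2: [0, 0, 0, 0]
2 nonzero rows, so rank(PA) = 2.

2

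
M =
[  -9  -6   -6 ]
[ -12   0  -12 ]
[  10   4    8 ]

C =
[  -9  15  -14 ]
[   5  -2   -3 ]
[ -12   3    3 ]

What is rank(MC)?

First compute MC:
[[123, -141, 126],
 [252, -216, 132],
 [-166, 166, -128]]
Now row reduce the product.
R2 ← R2 − (84/41)·R1: [0, 2988/41, -5172/41]
R3 ← R3 + (166/123)·R1: [0, -996/41, 1724/41]
R3 ← R3 + (1/3)·R2: [0, 0, 0]
2 nonzero rows, so rank(MC) = 2.

2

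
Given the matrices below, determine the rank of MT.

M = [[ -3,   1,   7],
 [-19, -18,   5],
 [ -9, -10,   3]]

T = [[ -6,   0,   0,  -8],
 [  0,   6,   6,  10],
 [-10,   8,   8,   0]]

First compute MT:
[[-52,  62,  62,  34],
 [ 64, -68, -68, -28],
 [ 24, -36, -36, -28]]
Now row reduce the product.
R2 ← R2 + (16/13)·R1: [0, 108/13, 108/13, 180/13]
R3 ← R3 + (6/13)·R1: [0, -96/13, -96/13, -160/13]
R3 ← R3 + (8/9)·R2: [0, 0, 0, 0]
2 nonzero rows, so rank(MT) = 2.

2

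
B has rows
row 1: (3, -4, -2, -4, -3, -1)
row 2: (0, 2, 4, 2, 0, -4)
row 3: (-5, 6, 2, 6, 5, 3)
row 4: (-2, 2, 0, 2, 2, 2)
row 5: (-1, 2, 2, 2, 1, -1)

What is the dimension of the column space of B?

Row reduce to echelon form.
R3 ← R3 + (5/3)·R1: [0, -2/3, -4/3, -2/3, 0, 4/3]
R4 ← R4 + (2/3)·R1: [0, -2/3, -4/3, -2/3, 0, 4/3]
R5 ← R5 + (1/3)·R1: [0, 2/3, 4/3, 2/3, 0, -4/3]
R3 ← R3 + (1/3)·R2: [0, 0, 0, 0, 0, 0]
R4 ← R4 + (1/3)·R2: [0, 0, 0, 0, 0, 0]
R5 ← R5 − (1/3)·R2: [0, 0, 0, 0, 0, 0]
Echelon form has 2 nonzero rows, so rank(B) = 2.
The column space has dimension equal to the rank: 2.

2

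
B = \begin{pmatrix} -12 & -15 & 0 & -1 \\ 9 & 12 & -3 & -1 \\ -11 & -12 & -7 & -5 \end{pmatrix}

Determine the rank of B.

2

Row reduce to echelon form.
R2 ← R2 + (3/4)·R1: [0, 3/4, -3, -7/4]
R3 ← R3 − (11/12)·R1: [0, 7/4, -7, -49/12]
R3 ← R3 − (7/3)·R2: [0, 0, 0, 0]
Echelon form has 2 nonzero rows, so rank(B) = 2.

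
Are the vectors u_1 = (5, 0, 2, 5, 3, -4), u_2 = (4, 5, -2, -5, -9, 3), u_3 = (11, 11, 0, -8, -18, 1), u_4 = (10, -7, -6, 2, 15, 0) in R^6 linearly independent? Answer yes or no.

yes

Form the matrix with these vectors as rows and row reduce.
R2 ← R2 − (4/5)·R1: [0, 5, -18/5, -9, -57/5, 31/5]
R3 ← R3 − (11/5)·R1: [0, 11, -22/5, -19, -123/5, 49/5]
R4 ← R4 − (2)·R1: [0, -7, -10, -8, 9, 8]
R3 ← R3 − (11/5)·R2: [0, 0, 88/25, 4/5, 12/25, -96/25]
R4 ← R4 + (7/5)·R2: [0, 0, -376/25, -103/5, -174/25, 417/25]
R4 ← R4 + (47/11)·R3: [0, 0, 0, -189/11, -54/11, 3/11]
4 nonzero rows, so the 4 vectors span a space of dimension 4.
Since 4 = 4, the vectors are linearly independent.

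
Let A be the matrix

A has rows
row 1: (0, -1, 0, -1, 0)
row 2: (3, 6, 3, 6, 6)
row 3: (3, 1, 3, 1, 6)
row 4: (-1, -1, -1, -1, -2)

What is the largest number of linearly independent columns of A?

2

Row reduce to echelon form.
Swap R1 ↔ R2
R3 ← R3 − R1: [0, -5, 0, -5, 0]
R4 ← R4 + (1/3)·R1: [0, 1, 0, 1, 0]
R3 ← R3 − (5)·R2: [0, 0, 0, 0, 0]
R4 ← R4 + R2: [0, 0, 0, 0, 0]
Echelon form has 2 nonzero rows, so rank(A) = 2.
The rank gives the maximum number of linearly independent columns: 2.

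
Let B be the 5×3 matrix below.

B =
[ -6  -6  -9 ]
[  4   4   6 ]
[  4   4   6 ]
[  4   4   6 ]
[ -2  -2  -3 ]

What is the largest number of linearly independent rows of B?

1

Row reduce to echelon form.
R2 ← R2 + (2/3)·R1: [0, 0, 0]
R3 ← R3 + (2/3)·R1: [0, 0, 0]
R4 ← R4 + (2/3)·R1: [0, 0, 0]
R5 ← R5 − (1/3)·R1: [0, 0, 0]
Echelon form has 1 nonzero row, so rank(B) = 1.
The rank gives the maximum number of linearly independent rows: 1.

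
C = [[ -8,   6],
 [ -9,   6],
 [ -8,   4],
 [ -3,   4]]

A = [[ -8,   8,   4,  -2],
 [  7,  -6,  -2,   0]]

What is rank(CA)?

2

First compute CA:
[[106, -100, -44,  16],
 [114, -108, -48,  18],
 [ 92, -88, -40,  16],
 [ 52, -48, -20,   6]]
Now row reduce the product.
R2 ← R2 − (57/53)·R1: [0, -24/53, -36/53, 42/53]
R3 ← R3 − (46/53)·R1: [0, -64/53, -96/53, 112/53]
R4 ← R4 − (26/53)·R1: [0, 56/53, 84/53, -98/53]
R3 ← R3 − (8/3)·R2: [0, 0, 0, 0]
R4 ← R4 + (7/3)·R2: [0, 0, 0, 0]
2 nonzero rows, so rank(CA) = 2.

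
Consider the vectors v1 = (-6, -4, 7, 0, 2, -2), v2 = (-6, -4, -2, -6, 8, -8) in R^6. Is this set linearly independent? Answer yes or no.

Form the matrix with these vectors as rows and row reduce.
R2 ← R2 − R1: [0, 0, -9, -6, 6, -6]
2 nonzero rows, so the 2 vectors span a space of dimension 2.
Since 2 = 2, the vectors are linearly independent.

yes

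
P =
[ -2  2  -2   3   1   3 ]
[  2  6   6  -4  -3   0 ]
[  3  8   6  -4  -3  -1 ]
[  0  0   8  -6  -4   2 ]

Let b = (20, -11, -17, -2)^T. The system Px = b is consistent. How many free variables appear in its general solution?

3

Row reduce the augmented matrix [P | b].
R2 ← R2 + R1: [0, 8, 4, -1, -2, 3, 9]
R3 ← R3 + (3/2)·R1: [0, 11, 3, 1/2, -3/2, 7/2, 13]
R3 ← R3 − (11/8)·R2: [0, 0, -5/2, 15/8, 5/4, -5/8, 5/8]
R4 ← R4 + (16/5)·R3: [0, 0, 0, 0, 0, 0, 0]
The echelon form has 3 nonzero rows, and every pivot lies in the first 6 columns, so rank(P) = rank([P|b]) = 3.
The system is consistent.
Free variables = (unknowns) − (rank) = 6 − 3 = 3.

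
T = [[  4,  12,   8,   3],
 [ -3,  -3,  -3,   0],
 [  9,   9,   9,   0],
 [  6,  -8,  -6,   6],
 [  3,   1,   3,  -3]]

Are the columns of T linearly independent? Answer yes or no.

no

Row reduce T to echelon form.
R2 ← R2 + (3/4)·R1: [0, 6, 3, 9/4]
R3 ← R3 − (9/4)·R1: [0, -18, -9, -27/4]
R4 ← R4 − (3/2)·R1: [0, -26, -18, 3/2]
R5 ← R5 − (3/4)·R1: [0, -8, -3, -21/4]
R3 ← R3 + (3)·R2: [0, 0, 0, 0]
R4 ← R4 + (13/3)·R2: [0, 0, -5, 45/4]
R5 ← R5 + (4/3)·R2: [0, 0, 1, -9/4]
Swap R3 ↔ R4
R5 ← R5 + (1/5)·R3: [0, 0, 0, 0]
3 pivots among 4 columns.
Only 3 < 4 pivot columns, so the columns are linearly dependent.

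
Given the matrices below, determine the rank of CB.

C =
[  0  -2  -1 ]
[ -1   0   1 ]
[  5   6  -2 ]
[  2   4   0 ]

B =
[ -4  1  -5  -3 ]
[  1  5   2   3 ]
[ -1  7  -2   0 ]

2

First compute CB:
[[ -1, -17,  -2,  -6],
 [  3,   6,   3,   3],
 [-12,  21,  -9,   3],
 [ -4,  22,  -2,   6]]
Now row reduce the product.
R2 ← R2 + (3)·R1: [0, -45, -3, -15]
R3 ← R3 − (12)·R1: [0, 225, 15, 75]
R4 ← R4 − (4)·R1: [0, 90, 6, 30]
R3 ← R3 + (5)·R2: [0, 0, 0, 0]
R4 ← R4 + (2)·R2: [0, 0, 0, 0]
2 nonzero rows, so rank(CB) = 2.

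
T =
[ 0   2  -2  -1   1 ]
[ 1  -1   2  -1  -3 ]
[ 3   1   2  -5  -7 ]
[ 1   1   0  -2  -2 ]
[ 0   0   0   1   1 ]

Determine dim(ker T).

2

Row reduce to echelon form.
Swap R1 ↔ R2
R3 ← R3 − (3)·R1: [0, 4, -4, -2, 2]
R4 ← R4 − R1: [0, 2, -2, -1, 1]
R3 ← R3 − (2)·R2: [0, 0, 0, 0, 0]
R4 ← R4 − R2: [0, 0, 0, 0, 0]
Swap R3 ↔ R5
3 nonzero rows, so rank(T) = 3.
T has 5 columns; by rank–nullity, nullity = 5 − 3 = 2.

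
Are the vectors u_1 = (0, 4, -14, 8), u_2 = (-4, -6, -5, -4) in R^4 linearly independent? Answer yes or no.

Form the matrix with these vectors as rows and row reduce.
Swap R1 ↔ R2
2 nonzero rows, so the 2 vectors span a space of dimension 2.
Since 2 = 2, the vectors are linearly independent.

yes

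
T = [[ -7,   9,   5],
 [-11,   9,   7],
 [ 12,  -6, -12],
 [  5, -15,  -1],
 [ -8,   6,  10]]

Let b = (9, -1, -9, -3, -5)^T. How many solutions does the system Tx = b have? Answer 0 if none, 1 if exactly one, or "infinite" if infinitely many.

Row reduce the augmented matrix [T | b].
R2 ← R2 − (11/7)·R1: [0, -36/7, -6/7, -106/7]
R3 ← R3 + (12/7)·R1: [0, 66/7, -24/7, 45/7]
R4 ← R4 + (5/7)·R1: [0, -60/7, 18/7, 24/7]
R5 ← R5 − (8/7)·R1: [0, -30/7, 30/7, -107/7]
R3 ← R3 + (11/6)·R2: [0, 0, -5, -64/3]
R4 ← R4 − (5/3)·R2: [0, 0, 4, 86/3]
R5 ← R5 − (5/6)·R2: [0, 0, 5, -8/3]
R4 ← R4 + (4/5)·R3: [0, 0, 0, 58/5]
R5 ← R5 + R3: [0, 0, 0, -24]
R5 ← R5 + (60/29)·R4: [0, 0, 0, 0]
The echelon form has 4 nonzero rows; the last pivot sits in the augmented column, so rank(T) = 3 but rank([T|b]) = 4.
Since the ranks differ, the system is inconsistent.
It has no solutions.

0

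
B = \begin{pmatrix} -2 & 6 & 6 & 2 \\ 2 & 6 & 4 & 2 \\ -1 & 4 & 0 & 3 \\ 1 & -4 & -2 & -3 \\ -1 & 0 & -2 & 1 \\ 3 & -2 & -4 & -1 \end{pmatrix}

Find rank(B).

4

Row reduce to echelon form.
R2 ← R2 + R1: [0, 12, 10, 4]
R3 ← R3 − (1/2)·R1: [0, 1, -3, 2]
R4 ← R4 + (1/2)·R1: [0, -1, 1, -2]
R5 ← R5 − (1/2)·R1: [0, -3, -5, 0]
R6 ← R6 + (3/2)·R1: [0, 7, 5, 2]
R3 ← R3 − (1/12)·R2: [0, 0, -23/6, 5/3]
R4 ← R4 + (1/12)·R2: [0, 0, 11/6, -5/3]
R5 ← R5 + (1/4)·R2: [0, 0, -5/2, 1]
R6 ← R6 − (7/12)·R2: [0, 0, -5/6, -1/3]
R4 ← R4 + (11/23)·R3: [0, 0, 0, -20/23]
R5 ← R5 − (15/23)·R3: [0, 0, 0, -2/23]
R6 ← R6 − (5/23)·R3: [0, 0, 0, -16/23]
R5 ← R5 − (1/10)·R4: [0, 0, 0, 0]
R6 ← R6 − (4/5)·R4: [0, 0, 0, 0]
Echelon form has 4 nonzero rows, so rank(B) = 4.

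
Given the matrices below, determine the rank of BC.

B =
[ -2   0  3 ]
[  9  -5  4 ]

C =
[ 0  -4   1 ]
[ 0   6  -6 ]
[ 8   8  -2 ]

First compute BC:
[[ 24,  32,  -8],
 [ 32, -34,  31]]
Now row reduce the product.
R2 ← R2 − (4/3)·R1: [0, -230/3, 125/3]
2 nonzero rows, so rank(BC) = 2.

2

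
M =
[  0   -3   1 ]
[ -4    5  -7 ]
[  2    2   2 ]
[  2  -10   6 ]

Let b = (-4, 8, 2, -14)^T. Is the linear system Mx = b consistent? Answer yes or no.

yes

Row reduce the augmented matrix [M | b].
Swap R1 ↔ R2
R3 ← R3 + (1/2)·R1: [0, 9/2, -3/2, 6]
R4 ← R4 + (1/2)·R1: [0, -15/2, 5/2, -10]
R3 ← R3 + (3/2)·R2: [0, 0, 0, 0]
R4 ← R4 − (5/2)·R2: [0, 0, 0, 0]
The echelon form has 2 nonzero rows, and every pivot lies in the first 3 columns, so rank(M) = rank([M|b]) = 2.
The system is consistent.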